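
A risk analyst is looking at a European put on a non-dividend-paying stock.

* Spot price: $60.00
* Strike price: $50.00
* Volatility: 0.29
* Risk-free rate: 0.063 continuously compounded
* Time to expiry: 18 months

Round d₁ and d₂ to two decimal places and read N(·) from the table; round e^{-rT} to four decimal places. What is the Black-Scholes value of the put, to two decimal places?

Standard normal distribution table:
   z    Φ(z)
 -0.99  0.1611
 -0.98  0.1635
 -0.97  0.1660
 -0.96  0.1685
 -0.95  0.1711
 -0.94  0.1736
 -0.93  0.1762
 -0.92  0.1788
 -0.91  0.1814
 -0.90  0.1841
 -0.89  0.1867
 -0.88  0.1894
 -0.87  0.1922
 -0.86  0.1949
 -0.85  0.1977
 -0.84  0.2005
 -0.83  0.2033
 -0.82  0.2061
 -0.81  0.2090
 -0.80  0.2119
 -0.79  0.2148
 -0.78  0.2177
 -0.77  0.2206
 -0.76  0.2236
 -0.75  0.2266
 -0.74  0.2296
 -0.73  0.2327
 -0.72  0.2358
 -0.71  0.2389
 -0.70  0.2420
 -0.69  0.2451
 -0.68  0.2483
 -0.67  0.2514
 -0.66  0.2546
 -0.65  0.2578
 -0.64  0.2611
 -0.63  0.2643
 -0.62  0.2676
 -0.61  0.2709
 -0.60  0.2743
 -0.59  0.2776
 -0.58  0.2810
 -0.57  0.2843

T = 1.5;  σ√T = 0.3552
d₁ = [ln(60/50) + (0.063 + 0.29²/2)·1.5] / 0.3552 = [0.1823 + 0.1576] / 0.3552 = 0.9570 ≈ 0.96
d₂ = d₁ − σ√T = 0.9570 − 0.3552 = 0.6018 ≈ 0.60
exp(−rT) = exp(−0.063·1.5) = 0.9098
P = 50·0.9098·N(-0.60) − 60·N(-0.96) = 50·0.9098·0.2743 − 60·0.1685 = 12.4779 − 10.1100 = 2.3679

$2.37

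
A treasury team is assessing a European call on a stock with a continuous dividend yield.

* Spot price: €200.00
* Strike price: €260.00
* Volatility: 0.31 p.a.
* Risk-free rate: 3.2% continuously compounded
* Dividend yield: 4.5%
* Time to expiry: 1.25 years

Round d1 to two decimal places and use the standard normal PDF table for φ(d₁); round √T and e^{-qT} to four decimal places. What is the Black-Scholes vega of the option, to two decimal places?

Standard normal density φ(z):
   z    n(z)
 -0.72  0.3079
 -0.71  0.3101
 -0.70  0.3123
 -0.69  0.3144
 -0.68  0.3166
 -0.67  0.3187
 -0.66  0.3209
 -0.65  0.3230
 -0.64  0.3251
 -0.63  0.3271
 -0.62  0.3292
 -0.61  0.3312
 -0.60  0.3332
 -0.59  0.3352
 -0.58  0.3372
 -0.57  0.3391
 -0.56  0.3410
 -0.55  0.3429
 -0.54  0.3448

69.14

σ√T = 0.31 × 1.1180 = 0.3466
ln(S/K) + (r − q + σ²/2)T = ln(200/260) + (0.032 − 0.045 + 0.31²/2)·1.25 = -0.2624 + 0.0438 = -0.2186
d₁ = -0.2186 / 0.3466 = -0.6306 ⇒ -0.63
√T = √1.25 = 1.1180
φ(d₁) = φ(-0.63) = 0.3271
exp(−qT) = exp(−0.045·1.25) = 0.9453
vega = S·exp(−qT)·φ(d₁)·√T = 200·0.9453·0.3271·1.1180 = 69.1388
(Call and put vega coincide under Black-Scholes.)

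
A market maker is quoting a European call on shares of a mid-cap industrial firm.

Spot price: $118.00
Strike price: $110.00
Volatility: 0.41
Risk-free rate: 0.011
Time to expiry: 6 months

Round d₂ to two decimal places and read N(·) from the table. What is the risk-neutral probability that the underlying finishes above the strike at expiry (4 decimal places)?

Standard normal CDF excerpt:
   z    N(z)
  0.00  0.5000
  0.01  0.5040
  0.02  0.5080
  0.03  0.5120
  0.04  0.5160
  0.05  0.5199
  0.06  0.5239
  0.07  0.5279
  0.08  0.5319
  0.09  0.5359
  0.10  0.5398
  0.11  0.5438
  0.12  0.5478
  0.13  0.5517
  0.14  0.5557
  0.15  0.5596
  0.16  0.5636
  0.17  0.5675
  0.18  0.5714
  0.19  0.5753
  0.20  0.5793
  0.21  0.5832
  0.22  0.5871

T = 0.5;  σ√T = 0.2899
d₁ = [ln(118/110) + (0.011 + ½·0.41²)·0.5] / (σ√T) = (0.0702 + 0.0475) / 0.2899 = 0.4061 ⇒ 0.41
d₂ = 0.4061 − 0.2899 = 0.1162 ⇒ 0.12
Risk-neutral Pr[S_T > K] = N(d₂) = N(0.12) = 0.5478

0.5478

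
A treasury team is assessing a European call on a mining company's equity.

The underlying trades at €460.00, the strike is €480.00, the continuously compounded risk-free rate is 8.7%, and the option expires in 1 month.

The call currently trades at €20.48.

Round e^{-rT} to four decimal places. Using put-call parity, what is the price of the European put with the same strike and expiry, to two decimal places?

€37.02

exp(−rT) = exp(−0.087·0.08333) = 0.9928
Put-call parity: C − P = S − K·e^(−rT) = 460 − 480·0.9928 = 460 − 476.5440 = -16.5440
P = C − (C − P) = 20.48 − (-16.5440) = 37.0240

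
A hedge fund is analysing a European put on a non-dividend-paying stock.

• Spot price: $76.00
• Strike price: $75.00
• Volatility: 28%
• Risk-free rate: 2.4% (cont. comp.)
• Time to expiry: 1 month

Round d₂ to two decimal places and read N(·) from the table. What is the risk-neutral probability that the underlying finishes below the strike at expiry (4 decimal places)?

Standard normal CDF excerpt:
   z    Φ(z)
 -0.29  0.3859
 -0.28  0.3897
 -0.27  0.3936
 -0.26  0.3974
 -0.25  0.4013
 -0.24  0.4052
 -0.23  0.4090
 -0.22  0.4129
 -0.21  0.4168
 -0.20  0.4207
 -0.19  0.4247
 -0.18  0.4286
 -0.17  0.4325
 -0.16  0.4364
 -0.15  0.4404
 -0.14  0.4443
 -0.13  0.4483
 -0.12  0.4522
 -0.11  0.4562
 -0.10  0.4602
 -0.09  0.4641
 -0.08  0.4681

0.4404

T = 0.08333;  σ√T = 0.0808
ln(S/K) + (r + σ²/2)T = ln(76/75) + (0.024 + 0.28²/2)·0.08333 = 0.0132 + 0.0053 = 0.0185
d₁ = 0.0185 / 0.0808 = 0.2290 → 0.23
d₂ = d₁ − σ√T = 0.2290 − 0.0808 = 0.1482 → 0.15
Risk-neutral Pr[S_T < K] = N(−d₂) = N(-0.15) = 0.4404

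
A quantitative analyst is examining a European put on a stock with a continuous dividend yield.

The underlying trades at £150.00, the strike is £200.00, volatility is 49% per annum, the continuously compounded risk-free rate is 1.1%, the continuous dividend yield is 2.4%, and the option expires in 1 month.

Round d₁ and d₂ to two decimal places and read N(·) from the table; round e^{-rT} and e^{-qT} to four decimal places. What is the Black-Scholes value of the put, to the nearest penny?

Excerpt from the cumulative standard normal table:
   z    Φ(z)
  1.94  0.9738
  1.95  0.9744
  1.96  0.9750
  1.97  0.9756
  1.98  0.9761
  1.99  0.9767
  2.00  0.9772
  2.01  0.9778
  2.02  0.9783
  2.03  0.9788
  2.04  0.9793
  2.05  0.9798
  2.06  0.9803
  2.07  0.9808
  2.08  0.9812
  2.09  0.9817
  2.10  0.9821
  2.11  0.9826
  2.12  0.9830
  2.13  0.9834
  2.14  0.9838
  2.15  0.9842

σ√T = 0.49 × 0.2887 = 0.1415
d₁ = [ln(150/200) + (0.011 − 0.024 + 0.49²/2)·0.08333] / 0.1415 = [-0.2877 + 0.0089] / 0.1415 = -1.9707 ⇒ -1.97
d₂ = d₁ − σ√T = -1.9707 − 0.1415 = -2.1122 ⇒ -2.11
e^(−qT) = e^(−0.024·0.08333) = 0.9980;  e^(−rT) = e^(−0.011·0.08333) = 0.9991
P = 200·0.9991·N(2.11) − 150·0.9980·N(1.97) = 200·0.9991·0.9826 − 150·0.9980·0.9756 = 196.3431 − 146.0473 = 50.2958

£50.30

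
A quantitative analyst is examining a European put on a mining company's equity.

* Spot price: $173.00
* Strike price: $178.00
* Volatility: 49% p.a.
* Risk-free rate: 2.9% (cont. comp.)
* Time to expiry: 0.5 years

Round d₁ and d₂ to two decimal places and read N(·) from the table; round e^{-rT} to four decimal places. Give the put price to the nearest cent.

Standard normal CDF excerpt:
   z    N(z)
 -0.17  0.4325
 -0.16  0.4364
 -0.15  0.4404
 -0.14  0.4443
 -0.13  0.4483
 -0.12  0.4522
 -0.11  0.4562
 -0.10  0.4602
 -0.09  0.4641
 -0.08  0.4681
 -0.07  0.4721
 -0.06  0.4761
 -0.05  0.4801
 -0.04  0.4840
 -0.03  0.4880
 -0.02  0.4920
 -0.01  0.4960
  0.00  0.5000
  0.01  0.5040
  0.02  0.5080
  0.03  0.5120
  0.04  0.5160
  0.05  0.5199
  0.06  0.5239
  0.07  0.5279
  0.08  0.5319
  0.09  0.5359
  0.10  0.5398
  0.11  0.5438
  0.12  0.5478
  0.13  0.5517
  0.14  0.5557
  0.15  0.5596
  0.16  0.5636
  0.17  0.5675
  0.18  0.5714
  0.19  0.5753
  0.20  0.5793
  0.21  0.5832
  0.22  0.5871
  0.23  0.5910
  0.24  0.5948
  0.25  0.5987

$24.76

T = 0.5;  σ√T = 0.3465
d₁ = [ln(173/178) + (0.029 + 0.49²/2)·0.5] / 0.3465 = [-0.0285 + 0.0745] / 0.3465 = 0.1329 ⇒ 0.13
d₂ = d₁ − σ√T = 0.1329 − 0.3465 = -0.2136 ⇒ -0.21
e^(−rT) = e^(−0.029·0.5) = 0.9856
P = 178·0.9856·N(0.21) − 173·N(-0.13) = 178·0.9856·0.5832 − 173·0.4483 = 102.3147 − 77.5559 = 24.7588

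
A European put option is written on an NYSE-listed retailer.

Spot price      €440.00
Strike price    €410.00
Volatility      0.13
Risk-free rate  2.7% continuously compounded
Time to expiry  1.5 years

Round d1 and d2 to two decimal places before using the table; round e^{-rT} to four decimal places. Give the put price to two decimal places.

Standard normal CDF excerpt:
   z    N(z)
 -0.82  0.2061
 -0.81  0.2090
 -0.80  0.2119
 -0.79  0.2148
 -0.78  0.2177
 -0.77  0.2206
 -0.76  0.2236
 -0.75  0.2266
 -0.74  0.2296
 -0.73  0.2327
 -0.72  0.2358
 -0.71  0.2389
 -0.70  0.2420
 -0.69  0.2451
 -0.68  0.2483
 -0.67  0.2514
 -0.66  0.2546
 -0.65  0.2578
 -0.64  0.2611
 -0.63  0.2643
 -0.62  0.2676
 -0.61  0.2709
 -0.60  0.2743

σ√T = 0.13·√1.5 = 0.1592
d₁ = [ln(440/410) + (0.027 + 0.13²/2)·1.5] / 0.1592 = [0.0706 + 0.0532] / 0.1592 = 0.7775 → 0.78
d₂ = d₁ − σ√T = 0.7775 − 0.1592 = 0.6183 → 0.62
e^(−rT) = e^(−0.027·1.5) = 0.9603
N(−d₂) = N(-0.62) = 0.2676;  N(−d₁) = N(-0.78) = 0.2177
P = 410·0.9603·0.2676 − 440·0.2177 = 105.3603 − 95.7880 = 9.5723

€9.57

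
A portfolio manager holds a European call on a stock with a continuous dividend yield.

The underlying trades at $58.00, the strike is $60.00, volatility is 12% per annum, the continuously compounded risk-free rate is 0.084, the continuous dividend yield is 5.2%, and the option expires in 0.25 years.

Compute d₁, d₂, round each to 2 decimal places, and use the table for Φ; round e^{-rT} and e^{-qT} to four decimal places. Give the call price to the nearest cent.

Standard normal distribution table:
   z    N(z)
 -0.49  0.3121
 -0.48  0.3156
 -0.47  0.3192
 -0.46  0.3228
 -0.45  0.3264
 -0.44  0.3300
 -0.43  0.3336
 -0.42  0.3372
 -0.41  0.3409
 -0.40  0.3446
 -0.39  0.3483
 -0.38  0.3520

$0.76

T = 0.25;  σ√T = 0.0600
d₁ = [ln(58/60) + (0.084 − 0.052 + 0.12²/2)·0.25] / 0.0600 = [-0.0339 + 0.0098] / 0.0600 = -0.4017 → -0.40
d₂ = d₁ − σ√T = -0.4017 − 0.0600 = -0.4617 → -0.46
e^(−qT) = e^(−0.052·0.25) = 0.9871;  e^(−rT) = e^(−0.084·0.25) = 0.9792
N(d₁) = N(-0.40) = 0.3446;  N(d₂) = N(-0.46) = 0.3228
C = 58·0.9871·0.3446 − 60·0.9792·0.3228 = 19.7290 − 18.9651 = 0.7638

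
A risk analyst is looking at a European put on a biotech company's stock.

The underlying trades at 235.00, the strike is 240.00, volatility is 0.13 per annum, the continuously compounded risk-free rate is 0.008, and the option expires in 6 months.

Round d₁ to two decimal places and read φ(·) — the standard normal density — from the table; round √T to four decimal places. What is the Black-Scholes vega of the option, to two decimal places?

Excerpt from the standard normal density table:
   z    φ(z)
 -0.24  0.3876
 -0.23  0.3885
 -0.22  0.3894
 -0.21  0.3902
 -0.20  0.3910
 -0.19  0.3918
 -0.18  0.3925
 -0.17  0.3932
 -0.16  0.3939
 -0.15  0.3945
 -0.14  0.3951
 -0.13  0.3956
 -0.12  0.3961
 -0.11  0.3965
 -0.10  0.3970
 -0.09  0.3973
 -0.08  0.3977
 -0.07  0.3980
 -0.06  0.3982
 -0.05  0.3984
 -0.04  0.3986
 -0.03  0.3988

65.65

σ√T = 0.13 × 0.7071 = 0.0919
ln(S/K) + (r + σ²/2)T = ln(235/240) + (0.008 + 0.13²/2)·0.5 = -0.0211 + 0.0082 = -0.0128
d₁ = -0.0128 / 0.0919 = -0.1396 ⇒ -0.14
√T = √0.5 = 0.7071
φ(d₁) = φ(-0.14) = 0.3951
vega = S·φ(d₁)·√T = 235·0.3951·0.7071 = 65.6532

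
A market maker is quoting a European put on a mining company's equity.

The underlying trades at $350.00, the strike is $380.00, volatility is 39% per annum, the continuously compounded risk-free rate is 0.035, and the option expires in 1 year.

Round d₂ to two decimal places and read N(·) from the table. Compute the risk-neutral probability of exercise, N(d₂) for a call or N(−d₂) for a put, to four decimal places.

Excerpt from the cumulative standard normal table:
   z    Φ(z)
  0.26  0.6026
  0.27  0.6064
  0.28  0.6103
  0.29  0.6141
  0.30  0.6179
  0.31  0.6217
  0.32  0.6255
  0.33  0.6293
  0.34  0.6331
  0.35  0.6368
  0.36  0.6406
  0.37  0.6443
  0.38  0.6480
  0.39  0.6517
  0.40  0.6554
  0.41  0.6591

0.6255

σ√T = 0.39 × 1.0000 = 0.3900
d₁ = [ln(350/380) + (0.035 + ½·0.39²)·1] / (σ√T) = (-0.0822 + 0.1111) / 0.3900 = 0.0739 ≈ 0.07
d₂ = 0.0739 − 0.3900 = -0.3161 ≈ -0.32
Risk-neutral Pr[S_T < K] = N(−d₂) = N(0.32) = 0.6255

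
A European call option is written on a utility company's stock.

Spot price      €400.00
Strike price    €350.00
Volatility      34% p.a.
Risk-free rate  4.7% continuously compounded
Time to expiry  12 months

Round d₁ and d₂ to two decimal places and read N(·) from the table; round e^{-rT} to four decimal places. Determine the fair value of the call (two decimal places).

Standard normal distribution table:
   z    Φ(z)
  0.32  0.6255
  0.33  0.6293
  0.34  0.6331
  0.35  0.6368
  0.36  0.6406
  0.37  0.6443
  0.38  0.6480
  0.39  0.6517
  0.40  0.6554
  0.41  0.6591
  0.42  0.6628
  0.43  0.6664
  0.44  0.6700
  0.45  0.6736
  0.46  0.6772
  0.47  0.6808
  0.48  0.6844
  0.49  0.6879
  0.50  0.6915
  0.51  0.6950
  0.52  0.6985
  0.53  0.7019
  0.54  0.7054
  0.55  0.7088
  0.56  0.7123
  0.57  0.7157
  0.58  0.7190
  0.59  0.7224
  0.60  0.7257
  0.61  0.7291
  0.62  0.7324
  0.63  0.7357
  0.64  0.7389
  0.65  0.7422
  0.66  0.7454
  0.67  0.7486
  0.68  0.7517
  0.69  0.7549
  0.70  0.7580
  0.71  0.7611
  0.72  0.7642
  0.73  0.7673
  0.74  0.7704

σ√T = 0.34 × 1.0000 = 0.3400
ln(S/K) + (r + σ²/2)T = ln(400/350) + (0.047 + 0.34²/2)·1 = 0.1335 + 0.1048 = 0.2383
d₁ = 0.2383 / 0.3400 = 0.7010 ≈ 0.70
d₂ = d₁ − σ√T = 0.7010 − 0.3400 = 0.3610 ≈ 0.36
exp(−rT) = exp(−0.047·1) = 0.9541
N(d₁) = N(0.70) = 0.7580;  N(d₂) = N(0.36) = 0.6406
C = 400·0.7580 − 350·0.9541·0.6406 = 303.2000 − 213.9188 = 89.2812

€89.28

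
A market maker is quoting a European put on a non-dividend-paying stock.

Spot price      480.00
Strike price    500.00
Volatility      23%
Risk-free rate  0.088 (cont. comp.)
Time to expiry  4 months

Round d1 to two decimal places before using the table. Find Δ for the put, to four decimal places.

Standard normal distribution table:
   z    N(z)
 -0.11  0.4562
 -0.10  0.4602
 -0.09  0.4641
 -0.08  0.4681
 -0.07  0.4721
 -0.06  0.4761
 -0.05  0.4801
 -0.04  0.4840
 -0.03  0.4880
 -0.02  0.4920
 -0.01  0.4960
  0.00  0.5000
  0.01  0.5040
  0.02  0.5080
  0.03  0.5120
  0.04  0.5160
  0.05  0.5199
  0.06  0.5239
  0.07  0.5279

σ√T = 0.23 × 0.5774 = 0.1328
d₁ = [ln(480/500) + (0.088 + 0.23²/2)·0.3333] / 0.1328 = [-0.0408 + 0.0381] / 0.1328 = -0.0201 ⇒ -0.02
N(d₁) = N(-0.02) = 0.4920
Δ_put = N(d₁) − 1 = 0.4920 − 1 = -0.5080

-0.5080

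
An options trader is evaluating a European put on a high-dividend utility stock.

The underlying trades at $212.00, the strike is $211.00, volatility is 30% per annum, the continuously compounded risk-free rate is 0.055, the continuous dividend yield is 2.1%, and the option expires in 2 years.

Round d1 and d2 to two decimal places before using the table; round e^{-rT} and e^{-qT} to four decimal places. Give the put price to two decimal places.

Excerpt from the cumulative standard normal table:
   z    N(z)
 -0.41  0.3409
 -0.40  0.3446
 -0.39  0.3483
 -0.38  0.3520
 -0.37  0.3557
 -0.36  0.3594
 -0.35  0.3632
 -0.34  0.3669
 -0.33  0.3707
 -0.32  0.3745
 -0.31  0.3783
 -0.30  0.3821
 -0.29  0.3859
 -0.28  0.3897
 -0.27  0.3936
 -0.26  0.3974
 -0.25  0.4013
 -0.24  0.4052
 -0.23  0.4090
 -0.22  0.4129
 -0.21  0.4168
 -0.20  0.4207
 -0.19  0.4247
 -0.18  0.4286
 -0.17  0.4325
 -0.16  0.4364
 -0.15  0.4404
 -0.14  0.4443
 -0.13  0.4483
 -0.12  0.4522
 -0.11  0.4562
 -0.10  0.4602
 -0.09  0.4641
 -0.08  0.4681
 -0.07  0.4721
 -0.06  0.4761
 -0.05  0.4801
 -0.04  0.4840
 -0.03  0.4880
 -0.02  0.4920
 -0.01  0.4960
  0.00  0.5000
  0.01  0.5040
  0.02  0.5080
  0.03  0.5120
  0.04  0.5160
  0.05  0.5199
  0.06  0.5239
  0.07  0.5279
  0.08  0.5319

$25.97

T = 2;  σ√T = 0.4243
ln(S/K) + (r − q + σ²/2)T = ln(212/211) + (0.055 − 0.021 + 0.3²/2)·2 = 0.0047 + 0.1580 = 0.1627
d₁ = 0.1627 / 0.4243 = 0.3836 → 0.38
d₂ = d₁ − σ√T = 0.3836 − 0.4243 = -0.0407 → -0.04
exp(−qT) = exp(−0.021·2) = 0.9589;  exp(−rT) = exp(−0.055·2) = 0.8958
N(−d₂) = N(0.04) = 0.5160;  N(−d₁) = N(-0.38) = 0.3520
P = 211·0.8958·0.5160 − 212·0.9589·0.3520 = 97.5311 − 71.5570 = 25.9742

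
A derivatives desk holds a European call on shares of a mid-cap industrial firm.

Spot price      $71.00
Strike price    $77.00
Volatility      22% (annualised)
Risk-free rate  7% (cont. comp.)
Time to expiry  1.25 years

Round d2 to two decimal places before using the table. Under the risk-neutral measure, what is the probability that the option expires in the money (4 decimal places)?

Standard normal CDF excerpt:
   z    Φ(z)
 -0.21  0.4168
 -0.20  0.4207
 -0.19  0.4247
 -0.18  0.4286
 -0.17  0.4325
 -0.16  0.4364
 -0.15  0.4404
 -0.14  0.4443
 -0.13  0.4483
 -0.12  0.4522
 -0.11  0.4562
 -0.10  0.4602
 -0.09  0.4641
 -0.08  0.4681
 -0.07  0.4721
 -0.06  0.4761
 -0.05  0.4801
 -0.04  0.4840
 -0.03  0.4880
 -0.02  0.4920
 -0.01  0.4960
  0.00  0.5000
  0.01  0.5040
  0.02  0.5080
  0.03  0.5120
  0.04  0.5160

σ√T = 0.22 × 1.1180 = 0.2460
d₁ = [ln(71/77) + (0.07 + 0.22²/2)·1.25] / 0.2460 = [-0.0811 + 0.1178] / 0.2460 = 0.1489 ≈ 0.15
d₂ = d₁ − σ√T = 0.1489 − 0.2460 = -0.0971 ≈ -0.10
Risk-neutral Pr[S_T > K] = N(d₂) = N(-0.10) = 0.4602

0.4602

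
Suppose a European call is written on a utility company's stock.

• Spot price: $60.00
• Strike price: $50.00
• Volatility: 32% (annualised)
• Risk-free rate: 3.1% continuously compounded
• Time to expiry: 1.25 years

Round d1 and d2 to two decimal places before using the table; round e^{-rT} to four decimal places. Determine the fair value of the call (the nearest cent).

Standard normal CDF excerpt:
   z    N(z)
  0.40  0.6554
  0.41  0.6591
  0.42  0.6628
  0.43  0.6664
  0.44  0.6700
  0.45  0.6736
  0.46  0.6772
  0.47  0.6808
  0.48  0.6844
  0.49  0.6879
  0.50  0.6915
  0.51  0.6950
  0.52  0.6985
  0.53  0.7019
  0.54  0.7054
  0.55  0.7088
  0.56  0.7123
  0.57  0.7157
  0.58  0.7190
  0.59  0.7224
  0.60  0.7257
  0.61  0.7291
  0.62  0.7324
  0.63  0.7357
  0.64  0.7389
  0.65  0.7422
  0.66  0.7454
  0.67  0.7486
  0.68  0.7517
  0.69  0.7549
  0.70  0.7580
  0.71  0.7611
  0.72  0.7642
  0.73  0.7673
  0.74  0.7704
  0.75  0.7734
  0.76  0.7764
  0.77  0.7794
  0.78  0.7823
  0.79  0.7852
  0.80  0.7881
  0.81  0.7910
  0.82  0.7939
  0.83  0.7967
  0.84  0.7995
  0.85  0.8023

T = 1.25;  σ√T = 0.3578
d₁ = [ln(60/50) + (0.031 + 0.32²/2)·1.25] / 0.3578 = [0.1823 + 0.1027] / 0.3578 = 0.7968 which rounds to 0.80
d₂ = d₁ − σ√T = 0.7968 − 0.3578 = 0.4390 which rounds to 0.44
e^(−rT) = e^(−0.031·1.25) = 0.9620
N(d₁) = N(0.80) = 0.7881;  N(d₂) = N(0.44) = 0.6700
C = 60·0.7881 − 50·0.9620·0.6700 = 47.2860 − 32.2270 = 15.0590

$15.06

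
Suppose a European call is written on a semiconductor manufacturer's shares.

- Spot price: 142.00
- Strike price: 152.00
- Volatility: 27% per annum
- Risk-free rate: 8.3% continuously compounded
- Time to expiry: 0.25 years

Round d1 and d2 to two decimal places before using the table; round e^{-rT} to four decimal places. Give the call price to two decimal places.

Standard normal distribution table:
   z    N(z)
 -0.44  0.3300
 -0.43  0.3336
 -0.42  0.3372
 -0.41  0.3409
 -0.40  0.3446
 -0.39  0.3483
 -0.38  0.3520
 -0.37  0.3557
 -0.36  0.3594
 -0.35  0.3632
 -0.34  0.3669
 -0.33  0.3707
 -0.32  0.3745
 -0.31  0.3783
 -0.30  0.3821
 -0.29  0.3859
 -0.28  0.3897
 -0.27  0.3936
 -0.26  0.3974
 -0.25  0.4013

σ√T = 0.27·√0.25 = 0.1350
d₁ = [ln(142/152) + (0.083 + ½·0.27²)·0.25] / (σ√T) = (-0.0681 + 0.0299) / 0.1350 = -0.2829 ⇒ -0.28
d₂ = -0.2829 − 0.1350 = -0.4179 ⇒ -0.42
exp(−rT) = exp(−0.083·0.25) = 0.9795
N(d₁) = N(-0.28) = 0.3897;  N(d₂) = N(-0.42) = 0.3372
C = 142·0.3897 − 152·0.9795·0.3372 = 55.3374 − 50.2037 = 5.1337

5.13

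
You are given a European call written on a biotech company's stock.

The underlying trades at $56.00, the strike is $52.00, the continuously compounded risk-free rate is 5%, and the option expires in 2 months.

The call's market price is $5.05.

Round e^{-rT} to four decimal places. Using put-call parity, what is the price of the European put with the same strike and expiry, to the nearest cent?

$0.62

e^(−rT) = e^(−0.05·0.1667) = 0.9917
Put-call parity: C − P = S − K·e^(−rT) = 56 − 52·0.9917 = 56 − 51.5684 = 4.4316
P = C − (C − P) = 5.05 − (4.4316) = 0.6184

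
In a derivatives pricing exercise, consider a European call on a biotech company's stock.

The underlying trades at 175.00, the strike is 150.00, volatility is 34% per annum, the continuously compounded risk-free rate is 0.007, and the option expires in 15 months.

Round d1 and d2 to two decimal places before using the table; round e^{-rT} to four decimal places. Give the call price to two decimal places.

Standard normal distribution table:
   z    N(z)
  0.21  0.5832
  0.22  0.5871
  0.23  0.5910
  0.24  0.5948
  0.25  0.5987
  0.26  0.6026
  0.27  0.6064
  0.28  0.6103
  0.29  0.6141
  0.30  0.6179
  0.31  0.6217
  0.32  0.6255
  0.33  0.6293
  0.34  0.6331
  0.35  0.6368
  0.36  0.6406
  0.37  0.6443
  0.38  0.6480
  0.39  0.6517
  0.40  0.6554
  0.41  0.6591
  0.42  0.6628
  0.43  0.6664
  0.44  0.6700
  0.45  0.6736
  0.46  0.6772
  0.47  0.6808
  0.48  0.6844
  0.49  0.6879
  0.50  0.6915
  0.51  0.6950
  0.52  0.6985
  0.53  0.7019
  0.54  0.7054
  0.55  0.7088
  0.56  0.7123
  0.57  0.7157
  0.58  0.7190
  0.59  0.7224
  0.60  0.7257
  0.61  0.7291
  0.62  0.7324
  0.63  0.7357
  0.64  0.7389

σ√T = 0.34·√1.25 = 0.3801
ln(S/K) + (r + σ²/2)T = ln(175/150) + (0.007 + 0.34²/2)·1.25 = 0.1542 + 0.0810 = 0.2352
d₁ = 0.2352 / 0.3801 = 0.6186 → 0.62
d₂ = d₁ − σ√T = 0.6186 − 0.3801 = 0.2385 → 0.24
exp(−rT) = exp(−0.007·1.25) = 0.9913
N(d₁) = N(0.62) = 0.7324;  N(d₂) = N(0.24) = 0.5948
C = 175·0.7324 − 150·0.9913·0.5948 = 128.1700 − 88.4438 = 39.7262

39.73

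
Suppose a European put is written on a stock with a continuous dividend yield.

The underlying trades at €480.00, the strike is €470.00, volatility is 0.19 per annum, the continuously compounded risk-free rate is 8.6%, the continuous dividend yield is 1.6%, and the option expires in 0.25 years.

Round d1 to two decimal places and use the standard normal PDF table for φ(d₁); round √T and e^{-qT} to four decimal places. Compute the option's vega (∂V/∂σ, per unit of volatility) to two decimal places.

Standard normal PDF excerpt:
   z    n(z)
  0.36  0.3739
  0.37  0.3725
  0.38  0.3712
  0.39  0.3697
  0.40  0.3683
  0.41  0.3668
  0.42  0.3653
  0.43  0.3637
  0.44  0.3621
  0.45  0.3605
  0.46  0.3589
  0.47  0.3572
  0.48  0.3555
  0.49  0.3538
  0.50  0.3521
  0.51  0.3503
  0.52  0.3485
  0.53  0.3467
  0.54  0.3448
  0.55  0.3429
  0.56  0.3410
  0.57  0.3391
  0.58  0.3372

86.17

σ√T = 0.19·√0.25 = 0.0950
ln(S/K) + (r − q + σ²/2)T = ln(480/470) + (0.086 − 0.016 + 0.19²/2)·0.25 = 0.0211 + 0.0220 = 0.0431
d₁ = 0.0431 / 0.0950 = 0.4533 ⇒ 0.45
√T = √0.25 = 0.5000
φ(d₁) = φ(0.45) = 0.3605
exp(−qT) = exp(−0.016·0.25) = 0.9960
vega = S·exp(−qT)·φ(d₁)·√T = 480·0.9960·0.3605·0.5000 = 86.1739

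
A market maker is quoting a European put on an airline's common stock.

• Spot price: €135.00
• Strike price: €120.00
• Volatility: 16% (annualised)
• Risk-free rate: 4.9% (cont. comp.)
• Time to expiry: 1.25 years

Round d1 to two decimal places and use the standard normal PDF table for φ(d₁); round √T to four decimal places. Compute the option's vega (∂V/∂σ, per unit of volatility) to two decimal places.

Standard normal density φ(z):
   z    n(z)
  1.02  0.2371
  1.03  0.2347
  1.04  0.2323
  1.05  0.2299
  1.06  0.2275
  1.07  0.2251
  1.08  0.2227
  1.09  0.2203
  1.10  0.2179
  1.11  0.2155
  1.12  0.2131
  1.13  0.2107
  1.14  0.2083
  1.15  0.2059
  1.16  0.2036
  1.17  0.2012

33.25

T = 1.25;  σ√T = 0.1789
ln(S/K) + (r + σ²/2)T = ln(135/120) + (0.049 + 0.16²/2)·1.25 = 0.1178 + 0.0772 = 0.1950
d₁ = 0.1950 / 0.1789 = 1.0903 ≈ 1.09
√T = √1.25 = 1.1180
φ(d₁) = φ(1.09) = 0.2203
vega = S·φ(d₁)·√T = 135·0.2203·1.1180 = 33.2499
(Vega is the same for a European call and put with the same parameters.)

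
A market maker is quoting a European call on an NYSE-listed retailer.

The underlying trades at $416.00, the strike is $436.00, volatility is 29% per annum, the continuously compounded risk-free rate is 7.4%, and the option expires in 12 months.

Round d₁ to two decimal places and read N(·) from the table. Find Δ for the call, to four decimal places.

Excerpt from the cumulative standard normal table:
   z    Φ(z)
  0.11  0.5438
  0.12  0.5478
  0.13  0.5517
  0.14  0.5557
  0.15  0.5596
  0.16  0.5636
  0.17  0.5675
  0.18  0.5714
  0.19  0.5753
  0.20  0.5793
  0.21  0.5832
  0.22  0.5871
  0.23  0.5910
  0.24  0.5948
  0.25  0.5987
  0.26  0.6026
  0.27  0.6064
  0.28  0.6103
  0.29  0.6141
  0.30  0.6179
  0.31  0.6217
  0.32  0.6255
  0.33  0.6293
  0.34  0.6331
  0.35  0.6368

T = 1;  σ√T = 0.2900
d₁ = [ln(416/436) + (0.074 + 0.29²/2)·1] / 0.2900 = [-0.0470 + 0.1160] / 0.2900 = 0.2383 ⇒ 0.24
N(d₁) = N(0.24) = 0.5948
Δ_call = N(d₁) = 0.5948

0.5948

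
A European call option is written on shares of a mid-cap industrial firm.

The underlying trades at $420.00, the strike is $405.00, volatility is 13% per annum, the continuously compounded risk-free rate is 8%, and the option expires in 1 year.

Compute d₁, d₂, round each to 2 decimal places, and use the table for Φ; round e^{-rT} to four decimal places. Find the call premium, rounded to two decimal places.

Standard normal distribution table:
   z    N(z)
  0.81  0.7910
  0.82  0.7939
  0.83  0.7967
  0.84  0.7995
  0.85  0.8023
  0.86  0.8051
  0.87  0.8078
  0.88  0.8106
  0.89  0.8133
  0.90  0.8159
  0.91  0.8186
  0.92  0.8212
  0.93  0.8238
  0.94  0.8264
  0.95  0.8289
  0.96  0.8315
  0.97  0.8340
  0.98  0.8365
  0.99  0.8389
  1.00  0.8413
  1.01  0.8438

σ√T = 0.13·√1 = 0.1300
d₁ = [ln(420/405) + (0.08 + 0.13²/2)·1] / 0.1300 = [0.0364 + 0.0885] / 0.1300 = 0.9601 ⇒ 0.96
d₂ = d₁ − σ√T = 0.9601 − 0.1300 = 0.8301 ⇒ 0.83
e^(−rT) = e^(−0.08·1) = 0.9231
N(d₁) = N(0.96) = 0.8315;  N(d₂) = N(0.83) = 0.7967
C = 420·0.8315 − 405·0.9231·0.7967 = 349.2300 − 297.8507 = 51.3793

$51.38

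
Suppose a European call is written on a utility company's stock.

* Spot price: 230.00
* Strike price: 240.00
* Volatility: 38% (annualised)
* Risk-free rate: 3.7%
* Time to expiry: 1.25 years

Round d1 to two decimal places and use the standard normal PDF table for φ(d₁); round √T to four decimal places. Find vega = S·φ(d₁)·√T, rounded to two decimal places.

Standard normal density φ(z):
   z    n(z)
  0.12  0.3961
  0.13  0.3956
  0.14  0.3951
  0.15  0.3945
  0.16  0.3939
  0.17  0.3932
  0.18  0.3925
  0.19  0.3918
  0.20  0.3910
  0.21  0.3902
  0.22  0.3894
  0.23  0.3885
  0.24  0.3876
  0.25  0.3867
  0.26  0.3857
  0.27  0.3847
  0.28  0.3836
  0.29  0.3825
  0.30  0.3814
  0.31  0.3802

σ√T = 0.38 × 1.1180 = 0.4249
d₁ = [ln(230/240) + (0.037 + 0.38²/2)·1.25] / 0.4249 = [-0.0426 + 0.1365] / 0.4249 = 0.2211 which rounds to 0.22
√T = √1.25 = 1.1180
φ(d₁) = φ(0.22) = 0.3894
vega = S·φ(d₁)·√T = 230·0.3894·1.1180 = 100.1303

100.13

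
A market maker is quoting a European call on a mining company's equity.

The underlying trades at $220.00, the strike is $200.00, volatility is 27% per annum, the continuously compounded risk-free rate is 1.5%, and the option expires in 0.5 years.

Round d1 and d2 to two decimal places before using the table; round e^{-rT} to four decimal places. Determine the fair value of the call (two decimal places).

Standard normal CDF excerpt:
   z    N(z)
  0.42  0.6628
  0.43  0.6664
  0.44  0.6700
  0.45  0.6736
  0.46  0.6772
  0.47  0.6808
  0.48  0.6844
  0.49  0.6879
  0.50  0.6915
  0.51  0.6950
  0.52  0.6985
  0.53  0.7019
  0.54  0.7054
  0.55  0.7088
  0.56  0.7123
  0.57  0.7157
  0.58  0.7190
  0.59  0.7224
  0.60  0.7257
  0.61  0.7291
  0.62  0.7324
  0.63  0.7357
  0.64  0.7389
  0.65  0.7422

$28.86

σ√T = 0.27 × 0.7071 = 0.1909
ln(S/K) + (r + σ²/2)T = ln(220/200) + (0.015 + 0.27²/2)·0.5 = 0.0953 + 0.0257 = 0.1210
d₁ = 0.1210 / 0.1909 = 0.6340 → 0.63
d₂ = d₁ − σ√T = 0.6340 − 0.1909 = 0.4430 → 0.44
e^(−rT) = e^(−0.015·0.5) = 0.9925
N(d₁) = N(0.63) = 0.7357;  N(d₂) = N(0.44) = 0.6700
C = 220·0.7357 − 200·0.9925·0.6700 = 161.8540 − 132.9950 = 28.8590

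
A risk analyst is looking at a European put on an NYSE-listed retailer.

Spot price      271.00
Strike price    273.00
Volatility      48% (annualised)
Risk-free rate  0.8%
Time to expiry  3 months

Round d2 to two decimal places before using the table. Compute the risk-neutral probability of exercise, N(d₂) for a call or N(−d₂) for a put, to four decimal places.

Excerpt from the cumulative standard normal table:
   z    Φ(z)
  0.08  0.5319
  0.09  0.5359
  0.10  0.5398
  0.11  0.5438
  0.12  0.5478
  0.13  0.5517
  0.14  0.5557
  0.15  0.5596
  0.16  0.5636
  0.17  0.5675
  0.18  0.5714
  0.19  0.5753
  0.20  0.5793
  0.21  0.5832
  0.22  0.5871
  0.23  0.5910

0.5557

σ√T = 0.48·√0.25 = 0.2400
d₁ = [ln(271/273) + (0.008 + 0.48²/2)·0.25] / 0.2400 = [-0.0074 + 0.0308] / 0.2400 = 0.0977 → 0.10
d₂ = d₁ − σ√T = 0.0977 − 0.2400 = -0.1423 → -0.14
Risk-neutral Pr[S_T < K] = N(−d₂) = N(0.14) = 0.5557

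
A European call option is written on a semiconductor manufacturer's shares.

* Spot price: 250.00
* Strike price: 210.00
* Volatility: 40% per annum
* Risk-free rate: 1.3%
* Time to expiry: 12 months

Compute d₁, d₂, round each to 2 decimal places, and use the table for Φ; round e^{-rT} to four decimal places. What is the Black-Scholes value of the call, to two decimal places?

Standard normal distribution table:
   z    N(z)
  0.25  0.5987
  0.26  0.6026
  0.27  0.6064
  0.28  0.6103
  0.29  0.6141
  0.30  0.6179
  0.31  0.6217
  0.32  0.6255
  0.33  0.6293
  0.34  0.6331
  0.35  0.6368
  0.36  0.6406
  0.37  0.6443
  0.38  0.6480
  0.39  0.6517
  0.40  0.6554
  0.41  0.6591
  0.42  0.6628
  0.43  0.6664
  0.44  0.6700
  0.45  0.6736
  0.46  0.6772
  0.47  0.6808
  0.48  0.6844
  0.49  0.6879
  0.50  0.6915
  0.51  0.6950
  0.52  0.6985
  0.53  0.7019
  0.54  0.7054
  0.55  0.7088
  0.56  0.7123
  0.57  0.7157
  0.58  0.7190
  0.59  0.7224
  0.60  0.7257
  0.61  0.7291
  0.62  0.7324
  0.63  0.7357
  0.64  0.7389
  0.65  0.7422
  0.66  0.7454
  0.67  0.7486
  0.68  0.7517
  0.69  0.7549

σ√T = 0.4·√1 = 0.4000
d₁ = [ln(250/210) + (0.013 + ½·0.4²)·1] / (σ√T) = (0.1744 + 0.0930) / 0.4000 = 0.6684 which rounds to 0.67
d₂ = 0.6684 − 0.4000 = 0.2684 which rounds to 0.27
exp(−rT) = exp(−0.013·1) = 0.9871
N(d₁) = N(0.67) = 0.7486;  N(d₂) = N(0.27) = 0.6064
C = 250·0.7486 − 210·0.9871·0.6064 = 187.1500 − 125.7013 = 61.4487

61.45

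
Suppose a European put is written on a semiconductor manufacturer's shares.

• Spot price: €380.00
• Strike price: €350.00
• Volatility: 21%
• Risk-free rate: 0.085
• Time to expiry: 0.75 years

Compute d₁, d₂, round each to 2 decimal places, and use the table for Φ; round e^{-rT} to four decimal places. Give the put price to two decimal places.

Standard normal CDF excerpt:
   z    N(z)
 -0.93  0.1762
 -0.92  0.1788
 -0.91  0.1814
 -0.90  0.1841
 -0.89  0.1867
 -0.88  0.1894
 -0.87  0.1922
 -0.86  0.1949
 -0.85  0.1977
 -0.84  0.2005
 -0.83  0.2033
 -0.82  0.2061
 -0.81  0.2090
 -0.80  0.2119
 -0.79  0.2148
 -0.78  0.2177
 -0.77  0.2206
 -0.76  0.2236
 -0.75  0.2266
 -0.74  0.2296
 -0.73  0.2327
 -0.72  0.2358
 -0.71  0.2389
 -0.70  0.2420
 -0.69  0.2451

€7.50

T = 0.75;  σ√T = 0.1819
d₁ = [ln(380/350) + (0.085 + ½·0.21²)·0.75] / (σ√T) = (0.0822 + 0.0803) / 0.1819 = 0.8937 → 0.89
d₂ = 0.8937 − 0.1819 = 0.7118 → 0.71
exp(−rT) = exp(−0.085·0.75) = 0.9382
N(−d₂) = N(-0.71) = 0.2389;  N(−d₁) = N(-0.89) = 0.1867
P = 350·0.9382·0.2389 − 380·0.1867 = 78.4476 − 70.9460 = 7.5016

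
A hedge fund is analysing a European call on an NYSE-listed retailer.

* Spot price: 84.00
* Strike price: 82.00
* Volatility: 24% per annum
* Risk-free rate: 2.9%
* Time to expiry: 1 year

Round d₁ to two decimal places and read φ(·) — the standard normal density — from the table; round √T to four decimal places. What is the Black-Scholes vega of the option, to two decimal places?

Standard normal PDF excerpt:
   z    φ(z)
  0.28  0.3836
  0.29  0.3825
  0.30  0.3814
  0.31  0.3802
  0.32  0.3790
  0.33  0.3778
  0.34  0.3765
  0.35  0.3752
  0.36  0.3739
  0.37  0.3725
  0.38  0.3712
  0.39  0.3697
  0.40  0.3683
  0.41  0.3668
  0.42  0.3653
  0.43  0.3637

σ√T = 0.24·√1 = 0.2400
d₁ = [ln(84/82) + (0.029 + ½·0.24²)·1] / (σ√T) = (0.0241 + 0.0578) / 0.2400 = 0.3412 ≈ 0.34
√T = √1 = 1.0000
φ(d₁) = φ(0.34) = 0.3765
vega = S·φ(d₁)·√T = 84·0.3765·1.0000 = 31.6260
(The put has the same vega.)

31.63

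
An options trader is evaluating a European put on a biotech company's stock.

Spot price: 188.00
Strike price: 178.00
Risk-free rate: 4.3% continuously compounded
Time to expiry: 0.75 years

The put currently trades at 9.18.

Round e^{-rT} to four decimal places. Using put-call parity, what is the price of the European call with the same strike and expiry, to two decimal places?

24.82

e^(−rT) = e^(−0.043·0.75) = 0.9683
Put-call parity: C − P = S − K·e^(−rT) = 188 − 178·0.9683 = 188 − 172.3574 = 15.6426
C = P + (C − P) = 9.18 + (15.6426) = 24.8226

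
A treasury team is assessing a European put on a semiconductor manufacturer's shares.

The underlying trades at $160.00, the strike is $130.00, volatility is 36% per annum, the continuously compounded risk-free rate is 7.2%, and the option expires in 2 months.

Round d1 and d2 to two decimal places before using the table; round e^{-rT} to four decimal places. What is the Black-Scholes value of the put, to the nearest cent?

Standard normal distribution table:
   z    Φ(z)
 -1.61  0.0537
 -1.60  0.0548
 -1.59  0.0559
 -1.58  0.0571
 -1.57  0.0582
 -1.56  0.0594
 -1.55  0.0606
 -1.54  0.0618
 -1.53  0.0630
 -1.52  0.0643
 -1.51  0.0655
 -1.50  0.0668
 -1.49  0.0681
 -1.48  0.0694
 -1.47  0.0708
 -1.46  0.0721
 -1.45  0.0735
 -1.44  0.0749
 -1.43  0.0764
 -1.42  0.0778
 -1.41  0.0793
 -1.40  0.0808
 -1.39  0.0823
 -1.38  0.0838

$0.68

σ√T = 0.36 × 0.4082 = 0.1470
d₁ = [ln(160/130) + (0.072 + 0.36²/2)·0.1667] / 0.1470 = [0.2076 + 0.0228] / 0.1470 = 1.5679 ⇒ 1.57
d₂ = d₁ − σ√T = 1.5679 − 0.1470 = 1.4210 ⇒ 1.42
e^(−rT) = e^(−0.072·0.1667) = 0.9881
P = 130·0.9881·N(-1.42) − 160·N(-1.57) = 130·0.9881·0.0778 − 160·0.0582 = 9.9936 − 9.3120 = 0.6816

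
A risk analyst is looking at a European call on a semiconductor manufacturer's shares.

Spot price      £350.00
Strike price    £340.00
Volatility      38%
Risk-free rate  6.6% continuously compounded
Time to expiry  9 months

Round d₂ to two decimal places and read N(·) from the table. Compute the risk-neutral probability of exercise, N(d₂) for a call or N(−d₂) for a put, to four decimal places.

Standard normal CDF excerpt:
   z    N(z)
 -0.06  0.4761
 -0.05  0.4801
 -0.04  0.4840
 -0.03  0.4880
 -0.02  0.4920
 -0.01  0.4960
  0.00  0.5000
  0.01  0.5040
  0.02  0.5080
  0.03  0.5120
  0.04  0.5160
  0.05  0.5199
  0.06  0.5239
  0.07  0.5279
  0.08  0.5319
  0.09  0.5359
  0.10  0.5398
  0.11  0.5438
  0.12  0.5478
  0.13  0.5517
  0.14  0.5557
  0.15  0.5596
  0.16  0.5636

0.5279

σ√T = 0.38·√0.75 = 0.3291
d₁ = [ln(350/340) + (0.066 + 0.38²/2)·0.75] / 0.3291 = [0.0290 + 0.1036] / 0.3291 = 0.4030 → 0.40
d₂ = d₁ − σ√T = 0.4030 − 0.3291 = 0.0740 → 0.07
Risk-neutral Pr[S_T > K] = N(d₂) = N(0.07) = 0.5279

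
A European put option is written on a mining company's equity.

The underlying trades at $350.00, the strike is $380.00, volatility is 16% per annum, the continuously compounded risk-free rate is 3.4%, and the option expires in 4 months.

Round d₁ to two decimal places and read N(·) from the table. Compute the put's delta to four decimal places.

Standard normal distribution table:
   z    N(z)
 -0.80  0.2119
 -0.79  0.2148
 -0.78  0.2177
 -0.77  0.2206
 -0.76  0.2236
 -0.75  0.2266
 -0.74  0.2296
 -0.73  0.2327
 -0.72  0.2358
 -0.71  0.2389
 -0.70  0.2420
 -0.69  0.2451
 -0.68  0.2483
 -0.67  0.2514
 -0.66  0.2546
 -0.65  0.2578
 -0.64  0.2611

T = 0.3333;  σ√T = 0.0924
d₁ = [ln(350/380) + (0.034 + ½·0.16²)·0.3333] / (σ√T) = (-0.0822 + 0.0156) / 0.0924 = -0.7214 ⇒ -0.72
N(d₁) = N(-0.72) = 0.2358
Δ_put = N(d₁) − 1 = 0.2358 − 1 = -0.7642

-0.7642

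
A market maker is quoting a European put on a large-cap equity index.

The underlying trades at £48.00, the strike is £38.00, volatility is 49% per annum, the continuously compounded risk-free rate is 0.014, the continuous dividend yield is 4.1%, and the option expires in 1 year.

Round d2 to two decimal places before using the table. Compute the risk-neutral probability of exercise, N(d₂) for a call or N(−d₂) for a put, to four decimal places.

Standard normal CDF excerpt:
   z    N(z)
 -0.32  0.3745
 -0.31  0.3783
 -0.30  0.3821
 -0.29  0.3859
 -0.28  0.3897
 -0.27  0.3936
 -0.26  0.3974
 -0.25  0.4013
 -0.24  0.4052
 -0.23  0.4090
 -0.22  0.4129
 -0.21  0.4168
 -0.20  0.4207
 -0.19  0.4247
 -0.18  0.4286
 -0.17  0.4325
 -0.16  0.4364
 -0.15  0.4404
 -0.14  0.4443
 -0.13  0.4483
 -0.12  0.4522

T = 1;  σ√T = 0.4900
d₁ = [ln(48/38) + (0.014 − 0.041 + 0.49²/2)·1] / 0.4900 = [0.2336 + 0.0930] / 0.4900 = 0.6667 ⇒ 0.67
d₂ = d₁ − σ√T = 0.6667 − 0.4900 = 0.1767 ⇒ 0.18
Pr(exercise) under Q = N(−d₂) = N(-0.18) = 0.4286

0.4286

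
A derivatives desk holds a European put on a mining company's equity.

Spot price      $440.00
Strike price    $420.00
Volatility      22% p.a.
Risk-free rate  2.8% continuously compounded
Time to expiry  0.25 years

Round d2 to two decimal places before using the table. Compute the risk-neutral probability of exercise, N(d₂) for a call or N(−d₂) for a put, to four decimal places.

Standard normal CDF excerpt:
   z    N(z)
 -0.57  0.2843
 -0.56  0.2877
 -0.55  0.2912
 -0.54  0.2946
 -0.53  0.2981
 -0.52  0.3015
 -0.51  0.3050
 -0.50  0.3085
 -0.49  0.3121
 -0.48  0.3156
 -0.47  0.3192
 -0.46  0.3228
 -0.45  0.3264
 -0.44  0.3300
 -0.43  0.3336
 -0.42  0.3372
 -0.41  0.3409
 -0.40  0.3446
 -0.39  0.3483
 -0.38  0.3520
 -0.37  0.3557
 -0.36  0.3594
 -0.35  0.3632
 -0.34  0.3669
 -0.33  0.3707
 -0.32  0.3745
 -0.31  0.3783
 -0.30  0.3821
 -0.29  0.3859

T = 0.25;  σ√T = 0.1100
d₁ = [ln(440/420) + (0.028 + 0.22²/2)·0.25] / 0.1100 = [0.0465 + 0.0130] / 0.1100 = 0.5415 ⇒ 0.54
d₂ = d₁ − σ√T = 0.5415 − 0.1100 = 0.4315 ⇒ 0.43
Pr(exercise) under Q = N(−d₂) = N(-0.43) = 0.3336

0.3336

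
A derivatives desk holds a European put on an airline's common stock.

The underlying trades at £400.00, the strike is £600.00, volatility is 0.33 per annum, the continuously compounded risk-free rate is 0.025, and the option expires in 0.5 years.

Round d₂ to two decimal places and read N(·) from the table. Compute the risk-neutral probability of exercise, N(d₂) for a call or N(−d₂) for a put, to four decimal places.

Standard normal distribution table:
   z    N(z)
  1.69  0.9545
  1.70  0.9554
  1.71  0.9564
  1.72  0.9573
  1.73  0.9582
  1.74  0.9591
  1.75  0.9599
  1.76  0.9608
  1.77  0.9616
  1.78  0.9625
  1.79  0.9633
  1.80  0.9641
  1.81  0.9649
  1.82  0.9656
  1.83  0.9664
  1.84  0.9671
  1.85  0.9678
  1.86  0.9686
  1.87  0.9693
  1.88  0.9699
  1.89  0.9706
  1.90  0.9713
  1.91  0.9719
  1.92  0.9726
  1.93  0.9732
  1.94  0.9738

σ√T = 0.33 × 0.7071 = 0.2333
ln(S/K) + (r + σ²/2)T = ln(400/600) + (0.025 + 0.33²/2)·0.5 = -0.4055 + 0.0397 = -0.3657
d₁ = -0.3657 / 0.2333 = -1.5674 → -1.57
d₂ = d₁ − σ√T = -1.5674 − 0.2333 = -1.8007 → -1.80
Risk-neutral Pr[S_T < K] = N(−d₂) = N(1.80) = 0.9641

0.9641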